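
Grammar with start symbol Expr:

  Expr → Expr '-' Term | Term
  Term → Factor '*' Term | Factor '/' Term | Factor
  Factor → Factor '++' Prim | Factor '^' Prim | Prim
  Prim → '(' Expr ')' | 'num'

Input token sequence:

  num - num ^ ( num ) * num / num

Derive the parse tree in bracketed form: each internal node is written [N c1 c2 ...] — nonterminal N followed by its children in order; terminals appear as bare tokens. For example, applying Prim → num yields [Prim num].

[Expr [Expr [Term [Factor [Prim num]]]] - [Term [Factor [Factor [Prim num]] ^ [Prim ( [Expr [Term [Factor [Prim num]]]] )]] * [Term [Factor [Prim num]] / [Term [Factor [Prim num]]]]]]

Expr
Expr - Term
Term - Term
Factor - Term
Prim - Term
num - Term
num - Factor * Term
num - Factor ^ Prim * Term
num - Prim ^ Prim * Term
num - num ^ Prim * Term
num - num ^ ( Expr ) * Term
num - num ^ ( Term ) * Term
num - num ^ ( Factor ) * Term
num - num ^ ( Prim ) * Term
num - num ^ ( num ) * Term
num - num ^ ( num ) * Factor / Term
num - num ^ ( num ) * Prim / Term
num - num ^ ( num ) * num / Term
num - num ^ ( num ) * num / Factor
num - num ^ ( num ) * num / Prim
num - num ^ ( num ) * num / num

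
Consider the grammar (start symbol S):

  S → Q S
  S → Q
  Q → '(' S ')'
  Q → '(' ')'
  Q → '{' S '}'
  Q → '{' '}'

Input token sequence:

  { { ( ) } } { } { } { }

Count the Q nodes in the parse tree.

6

[S [Q { [S [Q { [S [Q ( )]] }]] }] [S [Q { }] [S [Q { }] [S [Q { }]]]]]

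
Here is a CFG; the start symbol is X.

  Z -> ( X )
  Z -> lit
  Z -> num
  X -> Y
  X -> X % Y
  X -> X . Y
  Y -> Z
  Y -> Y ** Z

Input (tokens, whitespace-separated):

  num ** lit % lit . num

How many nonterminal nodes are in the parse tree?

11

[X [X [X [Y [Y [Z num]] ** [Z lit]]] % [Y [Z lit]]] . [Y [Z num]]]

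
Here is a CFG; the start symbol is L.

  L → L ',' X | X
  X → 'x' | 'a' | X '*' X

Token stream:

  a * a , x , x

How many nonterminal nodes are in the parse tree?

8

[L [L [L [X [X a] * [X a]]] , [X x]] , [X x]]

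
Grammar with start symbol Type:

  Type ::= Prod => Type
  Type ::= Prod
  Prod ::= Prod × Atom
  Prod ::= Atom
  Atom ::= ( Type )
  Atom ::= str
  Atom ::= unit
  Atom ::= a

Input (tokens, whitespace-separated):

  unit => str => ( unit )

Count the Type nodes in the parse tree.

4

[Type [Prod [Atom unit]] => [Type [Prod [Atom str]] => [Type [Prod [Atom ( [Type [Prod [Atom unit]]] )]]]]]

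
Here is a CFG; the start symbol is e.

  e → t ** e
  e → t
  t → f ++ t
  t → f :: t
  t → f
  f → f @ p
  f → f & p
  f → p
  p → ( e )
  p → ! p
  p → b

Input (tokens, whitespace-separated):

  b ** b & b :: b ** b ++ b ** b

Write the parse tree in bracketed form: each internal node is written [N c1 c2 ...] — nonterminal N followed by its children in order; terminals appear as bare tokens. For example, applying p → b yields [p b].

[e [t [f [p b]]] ** [e [t [f [f [p b]] & [p b]] :: [t [f [p b]]]] ** [e [t [f [p b]] ++ [t [f [p b]]]] ** [e [t [f [p b]]]]]]]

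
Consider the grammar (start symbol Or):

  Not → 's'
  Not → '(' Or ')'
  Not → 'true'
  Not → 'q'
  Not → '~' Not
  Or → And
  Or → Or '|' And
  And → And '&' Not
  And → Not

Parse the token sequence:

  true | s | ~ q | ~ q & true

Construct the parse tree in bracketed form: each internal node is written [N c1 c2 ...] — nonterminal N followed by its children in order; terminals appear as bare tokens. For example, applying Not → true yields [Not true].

[Or [Or [Or [Or [And [Not true]]] | [And [Not s]]] | [And [Not ~ [Not q]]]] | [And [And [Not ~ [Not q]]] & [Not true]]]

Or
Or | And
Or | And | And
Or | And | And | And
And | And | And | And
Not | And | And | And
true | And | And | And
true | Not | And | And
true | s | And | And
true | s | Not | And
true | s | ~ Not | And
true | s | ~ q | And
true | s | ~ q | And & Not
true | s | ~ q | Not & Not
true | s | ~ q | ~ Not & Not
true | s | ~ q | ~ q & Not
true | s | ~ q | ~ q & true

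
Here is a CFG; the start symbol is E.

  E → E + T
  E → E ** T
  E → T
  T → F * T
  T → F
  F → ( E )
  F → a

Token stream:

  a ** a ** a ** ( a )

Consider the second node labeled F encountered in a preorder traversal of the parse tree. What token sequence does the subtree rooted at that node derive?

[E [E [E [E [T [F a]]] ** [T [F a]]] ** [T [F a]]] ** [T [F ( [E [T [F a]]] )]]]

a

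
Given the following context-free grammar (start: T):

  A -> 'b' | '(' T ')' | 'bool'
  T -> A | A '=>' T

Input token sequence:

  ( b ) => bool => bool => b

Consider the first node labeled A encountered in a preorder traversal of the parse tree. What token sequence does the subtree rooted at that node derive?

( b )

[T [A ( [T [A b]] )] => [T [A bool] => [T [A bool] => [T [A b]]]]]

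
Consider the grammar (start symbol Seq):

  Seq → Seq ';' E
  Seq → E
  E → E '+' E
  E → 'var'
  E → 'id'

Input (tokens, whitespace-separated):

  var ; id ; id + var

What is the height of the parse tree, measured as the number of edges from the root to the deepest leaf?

4

[Seq [Seq [Seq [E var]] ; [E id]] ; [E [E id] + [E var]]]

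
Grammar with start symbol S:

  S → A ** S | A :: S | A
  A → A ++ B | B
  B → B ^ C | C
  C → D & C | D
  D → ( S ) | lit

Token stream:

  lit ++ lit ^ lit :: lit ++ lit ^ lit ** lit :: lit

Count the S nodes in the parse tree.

4

[S [A [A [B [C [D lit]]]] ++ [B [B [C [D lit]]] ^ [C [D lit]]]] :: [S [A [A [B [C [D lit]]]] ++ [B [B [C [D lit]]] ^ [C [D lit]]]] ** [S [A [B [C [D lit]]]] :: [S [A [B [C [D lit]]]]]]]]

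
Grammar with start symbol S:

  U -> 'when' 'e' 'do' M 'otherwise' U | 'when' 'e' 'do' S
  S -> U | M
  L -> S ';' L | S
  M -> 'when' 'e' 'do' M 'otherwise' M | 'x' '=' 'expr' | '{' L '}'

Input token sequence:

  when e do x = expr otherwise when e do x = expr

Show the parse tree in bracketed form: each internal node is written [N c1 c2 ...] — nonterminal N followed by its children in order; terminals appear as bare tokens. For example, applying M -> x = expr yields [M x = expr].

[S [U when e do [M x = expr] otherwise [U when e do [S [M x = expr]]]]]

S
U
when e do M otherwise U
when e do x = expr otherwise U
when e do x = expr otherwise when e do S
when e do x = expr otherwise when e do M
when e do x = expr otherwise when e do x = expr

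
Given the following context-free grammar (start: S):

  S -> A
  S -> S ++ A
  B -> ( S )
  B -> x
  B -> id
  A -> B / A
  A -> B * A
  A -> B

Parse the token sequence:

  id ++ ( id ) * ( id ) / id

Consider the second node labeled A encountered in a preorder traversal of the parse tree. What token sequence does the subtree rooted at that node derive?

( id ) * ( id ) / id

[S [S [A [B id]]] ++ [A [B ( [S [A [B id]]] )] * [A [B ( [S [A [B id]]] )] / [A [B id]]]]]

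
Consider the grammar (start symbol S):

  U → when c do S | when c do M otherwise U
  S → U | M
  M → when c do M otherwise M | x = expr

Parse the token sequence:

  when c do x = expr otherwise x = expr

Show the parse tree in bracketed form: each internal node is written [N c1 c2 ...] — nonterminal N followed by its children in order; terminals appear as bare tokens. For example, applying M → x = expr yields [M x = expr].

S
M
when c do M otherwise M
when c do x = expr otherwise M
when c do x = expr otherwise x = expr

[S [M when c do [M x = expr] otherwise [M x = expr]]]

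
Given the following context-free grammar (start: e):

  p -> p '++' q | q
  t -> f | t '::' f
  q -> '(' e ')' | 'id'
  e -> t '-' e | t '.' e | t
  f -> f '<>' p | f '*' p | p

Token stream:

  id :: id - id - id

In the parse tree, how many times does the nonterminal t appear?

4

[e [t [t [f [p [q id]]]] :: [f [p [q id]]]] - [e [t [f [p [q id]]]] - [e [t [f [p [q id]]]]]]]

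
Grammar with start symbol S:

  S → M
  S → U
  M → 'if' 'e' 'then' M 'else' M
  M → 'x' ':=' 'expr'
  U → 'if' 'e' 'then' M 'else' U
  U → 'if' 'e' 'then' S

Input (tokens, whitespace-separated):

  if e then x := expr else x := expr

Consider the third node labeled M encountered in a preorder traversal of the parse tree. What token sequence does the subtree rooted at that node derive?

x := expr

[S [M if e then [M x := expr] else [M x := expr]]]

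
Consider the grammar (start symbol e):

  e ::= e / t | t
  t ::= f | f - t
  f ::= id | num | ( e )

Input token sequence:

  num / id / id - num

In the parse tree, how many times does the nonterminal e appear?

3

[e [e [e [t [f num]]] / [t [f id]]] / [t [f id] - [t [f num]]]]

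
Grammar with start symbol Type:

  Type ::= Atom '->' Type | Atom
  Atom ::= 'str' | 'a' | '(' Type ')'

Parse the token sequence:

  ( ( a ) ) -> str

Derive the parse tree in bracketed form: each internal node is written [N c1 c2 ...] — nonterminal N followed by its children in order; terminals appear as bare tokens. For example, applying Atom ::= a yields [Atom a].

[Type [Atom ( [Type [Atom ( [Type [Atom a]] )]] )] -> [Type [Atom str]]]

Type
Atom -> Type
( Type ) -> Type
( Atom ) -> Type
( ( Type ) ) -> Type
( ( Atom ) ) -> Type
( ( a ) ) -> Type
( ( a ) ) -> Atom
( ( a ) ) -> str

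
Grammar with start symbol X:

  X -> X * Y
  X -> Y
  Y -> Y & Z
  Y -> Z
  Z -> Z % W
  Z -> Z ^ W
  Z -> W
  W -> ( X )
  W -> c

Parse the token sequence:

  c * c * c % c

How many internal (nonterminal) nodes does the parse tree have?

14

[X [X [X [Y [Z [W c]]]] * [Y [Z [W c]]]] * [Y [Z [Z [W c]] % [W c]]]]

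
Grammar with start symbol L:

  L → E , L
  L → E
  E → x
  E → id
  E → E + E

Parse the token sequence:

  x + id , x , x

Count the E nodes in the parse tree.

[L [E [E x] + [E id]] , [L [E x] , [L [E x]]]]

5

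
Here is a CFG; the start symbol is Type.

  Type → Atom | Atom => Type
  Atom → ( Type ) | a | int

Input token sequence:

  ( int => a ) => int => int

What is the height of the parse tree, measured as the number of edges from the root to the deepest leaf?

[Type [Atom ( [Type [Atom int] => [Type [Atom a]]] )] => [Type [Atom int] => [Type [Atom int]]]]

5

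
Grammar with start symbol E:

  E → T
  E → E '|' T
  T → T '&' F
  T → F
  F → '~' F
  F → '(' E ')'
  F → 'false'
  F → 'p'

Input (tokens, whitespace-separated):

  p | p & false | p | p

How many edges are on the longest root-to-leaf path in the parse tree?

[E [E [E [E [T [F p]]] | [T [T [F p]] & [F false]]] | [T [F p]]] | [T [F p]]]

6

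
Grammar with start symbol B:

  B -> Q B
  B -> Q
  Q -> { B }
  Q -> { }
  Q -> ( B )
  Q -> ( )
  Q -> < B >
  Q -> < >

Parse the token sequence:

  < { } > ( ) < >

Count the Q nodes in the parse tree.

4

[B [Q < [B [Q { }]] >] [B [Q ( )] [B [Q < >]]]]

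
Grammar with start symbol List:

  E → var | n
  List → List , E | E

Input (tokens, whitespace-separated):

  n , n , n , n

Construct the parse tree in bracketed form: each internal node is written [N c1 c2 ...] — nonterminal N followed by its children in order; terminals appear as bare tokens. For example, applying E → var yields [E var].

List
List , E
List , E , E
List , E , E , E
E , E , E , E
n , E , E , E
n , n , E , E
n , n , n , E
n , n , n , n

[List [List [List [List [E n]] , [E n]] , [E n]] , [E n]]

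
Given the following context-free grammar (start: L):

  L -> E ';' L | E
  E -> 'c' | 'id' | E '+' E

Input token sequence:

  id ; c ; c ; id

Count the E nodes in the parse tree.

4

[L [E id] ; [L [E c] ; [L [E c] ; [L [E id]]]]]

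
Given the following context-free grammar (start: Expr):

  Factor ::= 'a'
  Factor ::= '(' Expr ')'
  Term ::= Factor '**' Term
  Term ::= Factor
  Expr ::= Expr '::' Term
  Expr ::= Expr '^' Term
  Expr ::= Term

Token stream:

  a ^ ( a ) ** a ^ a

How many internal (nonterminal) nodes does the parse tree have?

[Expr [Expr [Expr [Term [Factor a]]] ^ [Term [Factor ( [Expr [Term [Factor a]]] )] ** [Term [Factor a]]]] ^ [Term [Factor a]]]

14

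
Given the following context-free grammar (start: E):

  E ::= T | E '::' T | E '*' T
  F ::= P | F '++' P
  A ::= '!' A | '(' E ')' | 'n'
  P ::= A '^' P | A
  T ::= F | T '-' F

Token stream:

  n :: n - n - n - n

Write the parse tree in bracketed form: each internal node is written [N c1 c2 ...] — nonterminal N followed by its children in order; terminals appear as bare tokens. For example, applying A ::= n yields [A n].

[E [E [T [F [P [A n]]]]] :: [T [T [T [T [F [P [A n]]]] - [F [P [A n]]]] - [F [P [A n]]]] - [F [P [A n]]]]]

E
E :: T
T :: T
F :: T
P :: T
A :: T
n :: T
n :: T - F
n :: T - F - F
n :: T - F - F - F
n :: F - F - F - F
n :: P - F - F - F
n :: A - F - F - F
n :: n - F - F - F
n :: n - P - F - F
n :: n - A - F - F
n :: n - n - F - F
n :: n - n - P - F
n :: n - n - A - F
n :: n - n - n - F
n :: n - n - n - P
n :: n - n - n - A
n :: n - n - n - n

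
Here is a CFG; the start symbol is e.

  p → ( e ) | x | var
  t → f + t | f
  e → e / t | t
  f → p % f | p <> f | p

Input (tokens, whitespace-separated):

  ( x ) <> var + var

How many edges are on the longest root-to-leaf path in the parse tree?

8

[e [t [f [p ( [e [t [f [p x]]]] )] <> [f [p var]]] + [t [f [p var]]]]]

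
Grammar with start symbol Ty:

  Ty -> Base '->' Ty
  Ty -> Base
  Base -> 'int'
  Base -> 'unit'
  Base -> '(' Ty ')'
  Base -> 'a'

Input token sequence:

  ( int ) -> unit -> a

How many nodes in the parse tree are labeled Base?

[Ty [Base ( [Ty [Base int]] )] -> [Ty [Base unit] -> [Ty [Base a]]]]

4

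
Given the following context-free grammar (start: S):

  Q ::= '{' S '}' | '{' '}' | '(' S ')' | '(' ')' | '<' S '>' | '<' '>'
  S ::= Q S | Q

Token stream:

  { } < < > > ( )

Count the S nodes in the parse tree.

4

[S [Q { }] [S [Q < [S [Q < >]] >] [S [Q ( )]]]]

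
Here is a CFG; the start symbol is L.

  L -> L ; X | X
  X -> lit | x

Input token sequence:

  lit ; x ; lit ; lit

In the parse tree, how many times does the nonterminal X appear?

4

[L [L [L [L [X lit]] ; [X x]] ; [X lit]] ; [X lit]]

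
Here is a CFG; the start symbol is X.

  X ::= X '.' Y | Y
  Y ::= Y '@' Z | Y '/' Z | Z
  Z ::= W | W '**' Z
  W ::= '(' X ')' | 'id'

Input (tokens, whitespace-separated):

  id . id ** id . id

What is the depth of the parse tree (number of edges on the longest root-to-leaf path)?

6

[X [X [X [Y [Z [W id]]]] . [Y [Z [W id] ** [Z [W id]]]]] . [Y [Z [W id]]]]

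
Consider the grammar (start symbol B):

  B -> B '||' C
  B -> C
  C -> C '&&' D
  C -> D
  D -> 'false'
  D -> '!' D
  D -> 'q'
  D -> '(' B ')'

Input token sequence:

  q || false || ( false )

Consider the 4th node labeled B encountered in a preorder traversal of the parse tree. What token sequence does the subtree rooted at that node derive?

[B [B [B [C [D q]]] || [C [D false]]] || [C [D ( [B [C [D false]]] )]]]

false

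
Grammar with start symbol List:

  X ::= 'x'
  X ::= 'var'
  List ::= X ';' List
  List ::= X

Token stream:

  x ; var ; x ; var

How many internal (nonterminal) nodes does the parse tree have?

8

[List [X x] ; [List [X var] ; [List [X x] ; [List [X var]]]]]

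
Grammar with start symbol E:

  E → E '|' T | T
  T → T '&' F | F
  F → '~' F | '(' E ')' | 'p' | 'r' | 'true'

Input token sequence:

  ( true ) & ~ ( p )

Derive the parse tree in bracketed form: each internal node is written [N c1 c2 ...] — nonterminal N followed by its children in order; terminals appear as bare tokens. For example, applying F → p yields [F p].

E
T
T & F
F & F
( E ) & F
( T ) & F
( F ) & F
( true ) & F
( true ) & ~ F
( true ) & ~ ( E )
( true ) & ~ ( T )
( true ) & ~ ( F )
( true ) & ~ ( p )

[E [T [T [F ( [E [T [F true]]] )]] & [F ~ [F ( [E [T [F p]]] )]]]]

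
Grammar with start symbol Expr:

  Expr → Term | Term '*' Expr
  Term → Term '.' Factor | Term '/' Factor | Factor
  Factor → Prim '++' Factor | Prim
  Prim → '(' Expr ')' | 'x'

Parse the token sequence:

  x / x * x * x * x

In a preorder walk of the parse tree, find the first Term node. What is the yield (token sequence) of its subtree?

x / x

[Expr [Term [Term [Factor [Prim x]]] / [Factor [Prim x]]] * [Expr [Term [Factor [Prim x]]] * [Expr [Term [Factor [Prim x]]] * [Expr [Term [Factor [Prim x]]]]]]]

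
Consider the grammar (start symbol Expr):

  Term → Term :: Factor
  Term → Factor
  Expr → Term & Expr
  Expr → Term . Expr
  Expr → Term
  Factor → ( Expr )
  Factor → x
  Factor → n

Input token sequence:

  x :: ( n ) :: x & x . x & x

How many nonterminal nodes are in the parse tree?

[Expr [Term [Term [Term [Factor x]] :: [Factor ( [Expr [Term [Factor n]]] )]] :: [Factor x]] & [Expr [Term [Factor x]] . [Expr [Term [Factor x]] & [Expr [Term [Factor x]]]]]]

19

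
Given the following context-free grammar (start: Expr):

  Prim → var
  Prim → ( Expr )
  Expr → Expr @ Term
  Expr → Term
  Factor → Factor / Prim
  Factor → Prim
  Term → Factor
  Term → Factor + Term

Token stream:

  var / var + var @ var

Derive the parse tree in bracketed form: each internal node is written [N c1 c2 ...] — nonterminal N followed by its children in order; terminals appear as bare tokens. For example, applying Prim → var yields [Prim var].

[Expr [Expr [Term [Factor [Factor [Prim var]] / [Prim var]] + [Term [Factor [Prim var]]]]] @ [Term [Factor [Prim var]]]]

Expr
Expr @ Term
Term @ Term
Factor + Term @ Term
Factor / Prim + Term @ Term
Prim / Prim + Term @ Term
var / Prim + Term @ Term
var / var + Term @ Term
var / var + Factor @ Term
var / var + Prim @ Term
var / var + var @ Term
var / var + var @ Factor
var / var + var @ Prim
var / var + var @ var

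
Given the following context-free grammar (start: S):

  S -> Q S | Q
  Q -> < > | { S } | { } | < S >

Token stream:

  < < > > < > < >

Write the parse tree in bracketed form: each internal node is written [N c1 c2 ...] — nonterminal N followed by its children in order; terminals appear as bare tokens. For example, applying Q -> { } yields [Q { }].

S
Q S
< S > S
< Q > S
< < > > S
< < > > Q S
< < > > < > S
< < > > < > Q
< < > > < > < >

[S [Q < [S [Q < >]] >] [S [Q < >] [S [Q < >]]]]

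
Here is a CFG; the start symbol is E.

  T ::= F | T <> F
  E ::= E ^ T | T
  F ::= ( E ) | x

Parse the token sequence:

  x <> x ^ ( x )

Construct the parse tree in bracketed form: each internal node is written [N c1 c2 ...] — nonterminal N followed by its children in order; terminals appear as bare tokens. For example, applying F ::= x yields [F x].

[E [E [T [T [F x]] <> [F x]]] ^ [T [F ( [E [T [F x]]] )]]]

E
E ^ T
T ^ T
T <> F ^ T
F <> F ^ T
x <> F ^ T
x <> x ^ T
x <> x ^ F
x <> x ^ ( E )
x <> x ^ ( T )
x <> x ^ ( F )
x <> x ^ ( x )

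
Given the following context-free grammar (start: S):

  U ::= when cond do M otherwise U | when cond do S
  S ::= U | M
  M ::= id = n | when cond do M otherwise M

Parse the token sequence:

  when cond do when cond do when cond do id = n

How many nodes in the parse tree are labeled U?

[S [U when cond do [S [U when cond do [S [U when cond do [S [M id = n]]]]]]]]

3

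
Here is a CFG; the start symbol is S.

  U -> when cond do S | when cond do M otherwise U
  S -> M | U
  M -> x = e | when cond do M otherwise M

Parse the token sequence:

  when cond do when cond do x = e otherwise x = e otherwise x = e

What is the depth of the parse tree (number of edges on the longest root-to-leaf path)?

[S [M when cond do [M when cond do [M x = e] otherwise [M x = e]] otherwise [M x = e]]]

4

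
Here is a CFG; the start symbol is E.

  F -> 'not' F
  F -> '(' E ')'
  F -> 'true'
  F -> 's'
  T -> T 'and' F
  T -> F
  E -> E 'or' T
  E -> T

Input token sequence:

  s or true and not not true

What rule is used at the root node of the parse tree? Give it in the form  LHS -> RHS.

E -> E 'or' T

[E [E [T [F s]]] or [T [T [F true]] and [F not [F not [F true]]]]]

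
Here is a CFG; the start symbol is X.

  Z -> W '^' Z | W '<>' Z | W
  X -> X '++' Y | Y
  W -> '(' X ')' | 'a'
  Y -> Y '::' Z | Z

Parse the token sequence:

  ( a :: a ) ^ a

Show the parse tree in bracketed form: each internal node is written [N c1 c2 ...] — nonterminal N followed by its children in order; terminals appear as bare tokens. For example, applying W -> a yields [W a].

X
Y
Z
W ^ Z
( X ) ^ Z
( Y ) ^ Z
( Y :: Z ) ^ Z
( Z :: Z ) ^ Z
( W :: Z ) ^ Z
( a :: Z ) ^ Z
( a :: W ) ^ Z
( a :: a ) ^ Z
( a :: a ) ^ W
( a :: a ) ^ a

[X [Y [Z [W ( [X [Y [Y [Z [W a]]] :: [Z [W a]]]] )] ^ [Z [W a]]]]]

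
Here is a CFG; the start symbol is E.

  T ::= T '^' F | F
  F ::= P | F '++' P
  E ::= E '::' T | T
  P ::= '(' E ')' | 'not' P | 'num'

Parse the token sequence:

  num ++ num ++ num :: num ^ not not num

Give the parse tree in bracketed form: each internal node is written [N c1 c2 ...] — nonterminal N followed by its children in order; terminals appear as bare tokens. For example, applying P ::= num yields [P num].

E
E :: T
T :: T
F :: T
F ++ P :: T
F ++ P ++ P :: T
P ++ P ++ P :: T
num ++ P ++ P :: T
num ++ num ++ P :: T
num ++ num ++ num :: T
num ++ num ++ num :: T ^ F
num ++ num ++ num :: F ^ F
num ++ num ++ num :: P ^ F
num ++ num ++ num :: num ^ F
num ++ num ++ num :: num ^ P
num ++ num ++ num :: num ^ not P
num ++ num ++ num :: num ^ not not P
num ++ num ++ num :: num ^ not not num

[E [E [T [F [F [F [P num]] ++ [P num]] ++ [P num]]]] :: [T [T [F [P num]]] ^ [F [P not [P not [P num]]]]]]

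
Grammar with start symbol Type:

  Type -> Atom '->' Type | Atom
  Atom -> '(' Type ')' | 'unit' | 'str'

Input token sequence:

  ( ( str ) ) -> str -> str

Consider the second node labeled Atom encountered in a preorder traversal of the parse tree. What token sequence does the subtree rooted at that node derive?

( str )

[Type [Atom ( [Type [Atom ( [Type [Atom str]] )]] )] -> [Type [Atom str] -> [Type [Atom str]]]]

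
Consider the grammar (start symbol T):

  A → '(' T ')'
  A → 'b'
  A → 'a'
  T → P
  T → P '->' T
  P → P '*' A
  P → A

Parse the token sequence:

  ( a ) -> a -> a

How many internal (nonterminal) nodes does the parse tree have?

12

[T [P [A ( [T [P [A a]]] )]] -> [T [P [A a]] -> [T [P [A a]]]]]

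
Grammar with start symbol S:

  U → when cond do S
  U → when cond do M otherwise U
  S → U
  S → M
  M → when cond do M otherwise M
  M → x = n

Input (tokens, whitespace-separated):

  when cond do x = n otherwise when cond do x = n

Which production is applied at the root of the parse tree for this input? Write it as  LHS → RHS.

S → U

[S [U when cond do [M x = n] otherwise [U when cond do [S [M x = n]]]]]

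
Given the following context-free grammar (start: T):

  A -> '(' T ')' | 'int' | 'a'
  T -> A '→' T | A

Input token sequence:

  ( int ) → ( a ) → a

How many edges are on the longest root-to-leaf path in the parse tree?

[T [A ( [T [A int]] )] → [T [A ( [T [A a]] )] → [T [A a]]]]

5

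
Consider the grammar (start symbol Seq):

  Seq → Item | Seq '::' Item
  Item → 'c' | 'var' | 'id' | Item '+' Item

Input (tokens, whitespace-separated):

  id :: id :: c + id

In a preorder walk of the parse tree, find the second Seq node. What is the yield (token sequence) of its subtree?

[Seq [Seq [Seq [Item id]] :: [Item id]] :: [Item [Item c] + [Item id]]]

id :: id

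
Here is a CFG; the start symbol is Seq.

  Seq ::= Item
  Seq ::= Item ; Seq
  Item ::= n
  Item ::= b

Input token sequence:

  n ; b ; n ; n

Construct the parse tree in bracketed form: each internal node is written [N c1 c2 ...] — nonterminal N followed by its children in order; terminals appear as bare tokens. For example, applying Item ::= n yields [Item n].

[Seq [Item n] ; [Seq [Item b] ; [Seq [Item n] ; [Seq [Item n]]]]]

Seq
Item ; Seq
n ; Seq
n ; Item ; Seq
n ; b ; Seq
n ; b ; Item ; Seq
n ; b ; n ; Seq
n ; b ; n ; Item
n ; b ; n ; n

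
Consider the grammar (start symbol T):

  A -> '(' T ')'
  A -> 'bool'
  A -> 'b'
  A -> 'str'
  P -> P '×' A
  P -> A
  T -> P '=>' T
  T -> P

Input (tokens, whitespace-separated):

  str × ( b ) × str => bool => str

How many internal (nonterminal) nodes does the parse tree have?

16

[T [P [P [P [A str]] × [A ( [T [P [A b]]] )]] × [A str]] => [T [P [A bool]] => [T [P [A str]]]]]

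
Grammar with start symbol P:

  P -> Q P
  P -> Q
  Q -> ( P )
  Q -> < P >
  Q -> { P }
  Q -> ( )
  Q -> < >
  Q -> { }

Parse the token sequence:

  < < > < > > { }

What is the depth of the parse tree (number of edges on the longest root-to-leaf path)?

[P [Q < [P [Q < >] [P [Q < >]]] >] [P [Q { }]]]

5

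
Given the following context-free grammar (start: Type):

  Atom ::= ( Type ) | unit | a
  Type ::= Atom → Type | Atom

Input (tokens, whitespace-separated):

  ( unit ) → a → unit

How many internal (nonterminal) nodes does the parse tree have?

8

[Type [Atom ( [Type [Atom unit]] )] → [Type [Atom a] → [Type [Atom unit]]]]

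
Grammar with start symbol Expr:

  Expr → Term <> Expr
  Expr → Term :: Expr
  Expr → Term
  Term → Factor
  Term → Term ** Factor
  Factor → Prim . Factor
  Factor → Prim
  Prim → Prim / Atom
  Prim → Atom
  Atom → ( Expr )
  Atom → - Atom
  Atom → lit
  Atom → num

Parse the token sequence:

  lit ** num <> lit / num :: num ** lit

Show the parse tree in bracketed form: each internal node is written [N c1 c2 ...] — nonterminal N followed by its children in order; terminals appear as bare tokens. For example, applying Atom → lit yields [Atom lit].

[Expr [Term [Term [Factor [Prim [Atom lit]]]] ** [Factor [Prim [Atom num]]]] <> [Expr [Term [Factor [Prim [Prim [Atom lit]] / [Atom num]]]] :: [Expr [Term [Term [Factor [Prim [Atom num]]]] ** [Factor [Prim [Atom lit]]]]]]]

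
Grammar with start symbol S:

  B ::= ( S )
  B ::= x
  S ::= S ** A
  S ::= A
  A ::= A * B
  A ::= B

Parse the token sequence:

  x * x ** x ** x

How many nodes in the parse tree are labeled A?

[S [S [S [A [A [B x]] * [B x]]] ** [A [B x]]] ** [A [B x]]]

4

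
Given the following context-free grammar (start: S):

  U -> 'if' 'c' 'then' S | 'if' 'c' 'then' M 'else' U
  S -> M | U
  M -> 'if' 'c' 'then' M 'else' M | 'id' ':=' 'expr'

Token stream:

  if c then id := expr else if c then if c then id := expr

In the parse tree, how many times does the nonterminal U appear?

3

[S [U if c then [M id := expr] else [U if c then [S [U if c then [S [M id := expr]]]]]]]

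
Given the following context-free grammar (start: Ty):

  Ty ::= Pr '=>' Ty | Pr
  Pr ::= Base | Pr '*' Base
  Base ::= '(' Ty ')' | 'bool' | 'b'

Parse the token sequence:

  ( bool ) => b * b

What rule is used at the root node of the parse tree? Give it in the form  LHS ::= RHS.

[Ty [Pr [Base ( [Ty [Pr [Base bool]]] )]] => [Ty [Pr [Pr [Base b]] * [Base b]]]]

Ty ::= Pr '=>' Ty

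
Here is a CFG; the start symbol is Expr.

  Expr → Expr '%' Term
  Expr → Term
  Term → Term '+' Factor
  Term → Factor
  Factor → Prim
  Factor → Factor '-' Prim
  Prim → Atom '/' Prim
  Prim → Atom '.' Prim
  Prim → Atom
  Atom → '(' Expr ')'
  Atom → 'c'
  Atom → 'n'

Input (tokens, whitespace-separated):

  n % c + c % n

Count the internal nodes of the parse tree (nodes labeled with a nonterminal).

[Expr [Expr [Expr [Term [Factor [Prim [Atom n]]]]] % [Term [Term [Factor [Prim [Atom c]]]] + [Factor [Prim [Atom c]]]]] % [Term [Factor [Prim [Atom n]]]]]

19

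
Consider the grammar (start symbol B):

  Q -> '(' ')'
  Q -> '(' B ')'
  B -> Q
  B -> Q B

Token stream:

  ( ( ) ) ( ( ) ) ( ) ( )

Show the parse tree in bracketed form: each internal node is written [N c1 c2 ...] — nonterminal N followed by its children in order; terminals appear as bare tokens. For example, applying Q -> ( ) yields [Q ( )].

[B [Q ( [B [Q ( )]] )] [B [Q ( [B [Q ( )]] )] [B [Q ( )] [B [Q ( )]]]]]

B
Q B
( B ) B
( Q ) B
( ( ) ) B
( ( ) ) Q B
( ( ) ) ( B ) B
( ( ) ) ( Q ) B
( ( ) ) ( ( ) ) B
( ( ) ) ( ( ) ) Q B
( ( ) ) ( ( ) ) ( ) B
( ( ) ) ( ( ) ) ( ) Q
( ( ) ) ( ( ) ) ( ) ( )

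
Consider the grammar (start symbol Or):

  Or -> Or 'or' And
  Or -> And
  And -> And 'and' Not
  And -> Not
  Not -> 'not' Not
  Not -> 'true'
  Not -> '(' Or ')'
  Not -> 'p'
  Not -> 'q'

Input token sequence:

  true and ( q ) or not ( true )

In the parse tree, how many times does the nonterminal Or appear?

[Or [Or [And [And [Not true]] and [Not ( [Or [And [Not q]]] )]]] or [And [Not not [Not ( [Or [And [Not true]]] )]]]]

4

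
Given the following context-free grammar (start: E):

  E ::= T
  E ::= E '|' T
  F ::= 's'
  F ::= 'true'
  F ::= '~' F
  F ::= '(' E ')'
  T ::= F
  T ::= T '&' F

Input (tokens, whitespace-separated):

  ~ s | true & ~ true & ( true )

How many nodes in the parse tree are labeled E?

3

[E [E [T [F ~ [F s]]]] | [T [T [T [F true]] & [F ~ [F true]]] & [F ( [E [T [F true]]] )]]]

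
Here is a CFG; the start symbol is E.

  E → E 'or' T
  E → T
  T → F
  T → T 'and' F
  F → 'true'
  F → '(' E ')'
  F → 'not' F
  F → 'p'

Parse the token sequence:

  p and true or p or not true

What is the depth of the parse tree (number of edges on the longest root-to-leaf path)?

6

[E [E [E [T [T [F p]] and [F true]]] or [T [F p]]] or [T [F not [F true]]]]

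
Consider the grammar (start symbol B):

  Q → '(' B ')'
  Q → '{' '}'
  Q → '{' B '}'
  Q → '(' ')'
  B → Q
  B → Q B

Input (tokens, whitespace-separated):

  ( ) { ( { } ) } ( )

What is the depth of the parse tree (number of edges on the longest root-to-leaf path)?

7

[B [Q ( )] [B [Q { [B [Q ( [B [Q { }]] )]] }] [B [Q ( )]]]]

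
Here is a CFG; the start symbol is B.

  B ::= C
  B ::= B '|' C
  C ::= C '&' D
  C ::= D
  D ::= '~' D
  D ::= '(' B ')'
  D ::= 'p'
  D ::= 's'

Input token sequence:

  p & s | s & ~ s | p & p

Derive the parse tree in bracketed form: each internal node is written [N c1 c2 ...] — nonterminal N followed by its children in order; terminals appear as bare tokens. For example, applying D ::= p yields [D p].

B
B | C
B | C | C
C | C | C
C & D | C | C
D & D | C | C
p & D | C | C
p & s | C | C
p & s | C & D | C
p & s | D & D | C
p & s | s & D | C
p & s | s & ~ D | C
p & s | s & ~ s | C
p & s | s & ~ s | C & D
p & s | s & ~ s | D & D
p & s | s & ~ s | p & D
p & s | s & ~ s | p & p

[B [B [B [C [C [D p]] & [D s]]] | [C [C [D s]] & [D ~ [D s]]]] | [C [C [D p]] & [D p]]]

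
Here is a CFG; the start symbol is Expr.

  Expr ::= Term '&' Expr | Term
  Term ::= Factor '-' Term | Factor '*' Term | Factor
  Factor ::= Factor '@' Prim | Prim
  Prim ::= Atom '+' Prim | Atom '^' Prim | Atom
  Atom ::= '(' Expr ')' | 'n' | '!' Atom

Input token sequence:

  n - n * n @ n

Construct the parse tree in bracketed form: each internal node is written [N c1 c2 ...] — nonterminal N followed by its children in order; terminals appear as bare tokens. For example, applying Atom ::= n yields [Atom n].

Expr
Term
Factor - Term
Prim - Term
Atom - Term
n - Term
n - Factor * Term
n - Prim * Term
n - Atom * Term
n - n * Term
n - n * Factor
n - n * Factor @ Prim
n - n * Prim @ Prim
n - n * Atom @ Prim
n - n * n @ Prim
n - n * n @ Atom
n - n * n @ n

[Expr [Term [Factor [Prim [Atom n]]] - [Term [Factor [Prim [Atom n]]] * [Term [Factor [Factor [Prim [Atom n]]] @ [Prim [Atom n]]]]]]]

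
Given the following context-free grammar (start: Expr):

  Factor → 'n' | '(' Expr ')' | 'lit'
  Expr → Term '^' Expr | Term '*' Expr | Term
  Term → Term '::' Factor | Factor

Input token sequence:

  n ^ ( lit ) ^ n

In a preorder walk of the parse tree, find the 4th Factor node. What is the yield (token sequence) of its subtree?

n

[Expr [Term [Factor n]] ^ [Expr [Term [Factor ( [Expr [Term [Factor lit]]] )]] ^ [Expr [Term [Factor n]]]]]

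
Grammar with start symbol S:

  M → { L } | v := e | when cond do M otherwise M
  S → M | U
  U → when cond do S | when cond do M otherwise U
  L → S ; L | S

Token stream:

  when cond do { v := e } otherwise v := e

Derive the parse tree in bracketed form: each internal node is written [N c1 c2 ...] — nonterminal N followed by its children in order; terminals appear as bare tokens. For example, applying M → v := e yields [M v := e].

[S [M when cond do [M { [L [S [M v := e]]] }] otherwise [M v := e]]]

S
M
when cond do M otherwise M
when cond do { L } otherwise M
when cond do { S } otherwise M
when cond do { M } otherwise M
when cond do { v := e } otherwise M
when cond do { v := e } otherwise v := e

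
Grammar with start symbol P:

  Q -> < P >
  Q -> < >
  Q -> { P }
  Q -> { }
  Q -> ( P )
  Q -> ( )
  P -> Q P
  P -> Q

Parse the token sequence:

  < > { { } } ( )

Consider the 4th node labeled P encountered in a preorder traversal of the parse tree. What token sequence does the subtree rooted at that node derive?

( )

[P [Q < >] [P [Q { [P [Q { }]] }] [P [Q ( )]]]]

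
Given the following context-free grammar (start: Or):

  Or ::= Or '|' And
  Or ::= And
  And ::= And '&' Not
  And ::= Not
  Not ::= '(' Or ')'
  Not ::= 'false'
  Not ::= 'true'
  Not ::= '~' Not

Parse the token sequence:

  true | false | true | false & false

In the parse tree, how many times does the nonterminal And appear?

5

[Or [Or [Or [Or [And [Not true]]] | [And [Not false]]] | [And [Not true]]] | [And [And [Not false]] & [Not false]]]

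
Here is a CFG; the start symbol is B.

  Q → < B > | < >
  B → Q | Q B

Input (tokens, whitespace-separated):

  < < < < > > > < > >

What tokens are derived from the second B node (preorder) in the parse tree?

[B [Q < [B [Q < [B [Q < [B [Q < >]] >]] >] [B [Q < >]]] >]]

< < < > > > < >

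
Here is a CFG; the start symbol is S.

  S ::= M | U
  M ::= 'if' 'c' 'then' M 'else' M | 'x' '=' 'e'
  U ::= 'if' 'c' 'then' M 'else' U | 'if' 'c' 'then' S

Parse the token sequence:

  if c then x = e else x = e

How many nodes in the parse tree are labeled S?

[S [M if c then [M x = e] else [M x = e]]]

1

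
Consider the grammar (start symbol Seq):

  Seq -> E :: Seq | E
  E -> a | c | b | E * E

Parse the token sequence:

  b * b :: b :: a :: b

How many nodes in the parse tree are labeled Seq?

[Seq [E [E b] * [E b]] :: [Seq [E b] :: [Seq [E a] :: [Seq [E b]]]]]

4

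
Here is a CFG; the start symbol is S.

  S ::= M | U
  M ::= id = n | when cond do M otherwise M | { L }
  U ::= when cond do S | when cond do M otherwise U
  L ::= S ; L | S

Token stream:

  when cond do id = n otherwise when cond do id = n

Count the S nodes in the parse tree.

[S [U when cond do [M id = n] otherwise [U when cond do [S [M id = n]]]]]

2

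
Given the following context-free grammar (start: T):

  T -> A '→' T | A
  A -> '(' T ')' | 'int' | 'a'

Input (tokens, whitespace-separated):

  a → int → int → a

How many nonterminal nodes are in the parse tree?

[T [A a] → [T [A int] → [T [A int] → [T [A a]]]]]

8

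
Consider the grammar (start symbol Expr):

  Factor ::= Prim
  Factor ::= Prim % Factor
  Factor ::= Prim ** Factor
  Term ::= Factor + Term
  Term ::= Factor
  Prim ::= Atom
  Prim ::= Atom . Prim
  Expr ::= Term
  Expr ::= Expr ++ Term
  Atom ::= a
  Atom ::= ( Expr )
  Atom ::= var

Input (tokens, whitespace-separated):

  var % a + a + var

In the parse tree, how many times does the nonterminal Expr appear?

1

[Expr [Term [Factor [Prim [Atom var]] % [Factor [Prim [Atom a]]]] + [Term [Factor [Prim [Atom a]]] + [Term [Factor [Prim [Atom var]]]]]]]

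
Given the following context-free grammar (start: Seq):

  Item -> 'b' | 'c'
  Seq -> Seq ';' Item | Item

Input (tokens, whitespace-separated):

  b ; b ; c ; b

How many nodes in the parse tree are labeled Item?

4

[Seq [Seq [Seq [Seq [Item b]] ; [Item b]] ; [Item c]] ; [Item b]]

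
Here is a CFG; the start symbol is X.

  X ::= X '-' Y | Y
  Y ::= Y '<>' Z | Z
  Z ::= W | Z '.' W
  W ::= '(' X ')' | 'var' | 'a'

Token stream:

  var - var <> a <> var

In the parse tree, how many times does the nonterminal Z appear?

[X [X [Y [Z [W var]]]] - [Y [Y [Y [Z [W var]]] <> [Z [W a]]] <> [Z [W var]]]]

4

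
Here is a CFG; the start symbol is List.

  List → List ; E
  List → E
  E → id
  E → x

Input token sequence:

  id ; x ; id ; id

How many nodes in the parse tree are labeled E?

4

[List [List [List [List [E id]] ; [E x]] ; [E id]] ; [E id]]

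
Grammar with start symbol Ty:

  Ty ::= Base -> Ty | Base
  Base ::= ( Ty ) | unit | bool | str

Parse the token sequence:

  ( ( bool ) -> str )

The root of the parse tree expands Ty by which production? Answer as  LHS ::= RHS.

[Ty [Base ( [Ty [Base ( [Ty [Base bool]] )] -> [Ty [Base str]]] )]]

Ty ::= Base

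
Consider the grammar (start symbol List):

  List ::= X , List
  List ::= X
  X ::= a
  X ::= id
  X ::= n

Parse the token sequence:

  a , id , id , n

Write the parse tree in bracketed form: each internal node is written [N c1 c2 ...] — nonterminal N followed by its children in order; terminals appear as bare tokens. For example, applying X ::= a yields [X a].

List
X , List
a , List
a , X , List
a , id , List
a , id , X , List
a , id , id , List
a , id , id , X
a , id , id , n

[List [X a] , [List [X id] , [List [X id] , [List [X n]]]]]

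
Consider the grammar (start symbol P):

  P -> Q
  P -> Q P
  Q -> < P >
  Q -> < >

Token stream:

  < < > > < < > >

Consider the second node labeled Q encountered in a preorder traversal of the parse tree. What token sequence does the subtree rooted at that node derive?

< >

[P [Q < [P [Q < >]] >] [P [Q < [P [Q < >]] >]]]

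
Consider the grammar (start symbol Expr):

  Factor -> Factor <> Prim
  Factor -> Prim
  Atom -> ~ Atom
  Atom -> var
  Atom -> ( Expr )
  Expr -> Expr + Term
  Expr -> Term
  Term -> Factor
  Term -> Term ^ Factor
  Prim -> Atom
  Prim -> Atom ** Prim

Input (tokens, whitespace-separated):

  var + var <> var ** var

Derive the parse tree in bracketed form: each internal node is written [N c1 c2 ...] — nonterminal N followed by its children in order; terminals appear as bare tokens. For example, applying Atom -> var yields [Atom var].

Expr
Expr + Term
Term + Term
Factor + Term
Prim + Term
Atom + Term
var + Term
var + Factor
var + Factor <> Prim
var + Prim <> Prim
var + Atom <> Prim
var + var <> Prim
var + var <> Atom ** Prim
var + var <> var ** Prim
var + var <> var ** Atom
var + var <> var ** var

[Expr [Expr [Term [Factor [Prim [Atom var]]]]] + [Term [Factor [Factor [Prim [Atom var]]] <> [Prim [Atom var] ** [Prim [Atom var]]]]]]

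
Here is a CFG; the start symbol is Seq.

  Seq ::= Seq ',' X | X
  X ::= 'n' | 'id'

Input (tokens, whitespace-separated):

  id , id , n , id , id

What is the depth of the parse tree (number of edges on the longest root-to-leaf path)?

6

[Seq [Seq [Seq [Seq [Seq [X id]] , [X id]] , [X n]] , [X id]] , [X id]]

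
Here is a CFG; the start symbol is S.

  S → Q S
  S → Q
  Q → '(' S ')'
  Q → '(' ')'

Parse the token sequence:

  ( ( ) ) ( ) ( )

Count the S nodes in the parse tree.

[S [Q ( [S [Q ( )]] )] [S [Q ( )] [S [Q ( )]]]]

4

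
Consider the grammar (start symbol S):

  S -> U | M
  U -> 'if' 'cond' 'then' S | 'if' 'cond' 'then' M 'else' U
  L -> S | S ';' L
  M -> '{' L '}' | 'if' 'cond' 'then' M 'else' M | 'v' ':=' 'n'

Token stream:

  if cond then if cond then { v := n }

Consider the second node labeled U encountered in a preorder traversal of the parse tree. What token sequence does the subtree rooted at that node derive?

if cond then { v := n }

[S [U if cond then [S [U if cond then [S [M { [L [S [M v := n]]] }]]]]]]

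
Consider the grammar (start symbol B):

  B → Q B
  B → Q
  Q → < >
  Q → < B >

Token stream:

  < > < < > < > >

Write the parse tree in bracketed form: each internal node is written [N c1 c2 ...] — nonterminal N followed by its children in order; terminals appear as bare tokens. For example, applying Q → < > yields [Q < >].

[B [Q < >] [B [Q < [B [Q < >] [B [Q < >]]] >]]]

B
Q B
< > B
< > Q
< > < B >
< > < Q B >
< > < < > B >
< > < < > Q >
< > < < > < > >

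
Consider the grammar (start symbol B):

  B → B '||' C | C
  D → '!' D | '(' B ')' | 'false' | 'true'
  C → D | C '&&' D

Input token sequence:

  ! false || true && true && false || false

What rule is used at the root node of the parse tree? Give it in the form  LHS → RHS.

[B [B [B [C [D ! [D false]]]] || [C [C [C [D true]] && [D true]] && [D false]]] || [C [D false]]]

B → B '||' C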